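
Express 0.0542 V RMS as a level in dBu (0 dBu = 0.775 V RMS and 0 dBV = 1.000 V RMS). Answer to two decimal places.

dBu = 20·log₁₀(V / 0.775 V).
20·log₁₀(0.0542/0.775) = -23.11 dBu.

-23.11 dBu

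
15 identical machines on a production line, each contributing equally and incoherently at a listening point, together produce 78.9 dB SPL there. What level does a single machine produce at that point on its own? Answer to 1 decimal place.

67.1 dB SPL

15 equal incoherent sources add 10·log₁₀(15) = 11.76 dB over one source.
L_one = 78.9 − 11.76 = 67.1 dB SPL.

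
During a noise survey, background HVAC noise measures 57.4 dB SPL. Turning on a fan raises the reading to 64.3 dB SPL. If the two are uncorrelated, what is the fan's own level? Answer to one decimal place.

Subtract intensities: L_src = 10·log₁₀(10^(L_total/10) − 10^(L_bg/10)).
L_src = 10·log₁₀(10^(64.3/10) − 10^(57.4/10)) = 10·log₁₀(2142000) = 63.3 dB SPL.

63.3 dB SPL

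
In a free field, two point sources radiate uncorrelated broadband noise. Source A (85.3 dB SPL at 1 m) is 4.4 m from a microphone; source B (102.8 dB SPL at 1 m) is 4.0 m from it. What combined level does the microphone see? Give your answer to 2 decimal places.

At the listener: L_A = 85.3 − 20·log₁₀(4.4) = 72.431 dB; L_B = 102.8 − 20·log₁₀(4.0) = 90.759 dB.
Combined: 10·log₁₀(10^(72.431/10)+10^(90.759/10)) = 90.82 dB SPL.

90.82 dB SPL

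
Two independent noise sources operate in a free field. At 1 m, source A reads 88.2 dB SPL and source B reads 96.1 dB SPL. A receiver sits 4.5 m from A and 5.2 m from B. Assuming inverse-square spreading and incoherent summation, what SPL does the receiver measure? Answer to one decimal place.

At the listener: L_A = 88.2 − 20·log₁₀(4.5) = 75.14 dB; L_B = 96.1 − 20·log₁₀(5.2) = 81.78 dB.
Combined: 10·log₁₀(10^(75.14/10)+10^(81.78/10)) = 82.6 dB SPL.

82.6 dB SPL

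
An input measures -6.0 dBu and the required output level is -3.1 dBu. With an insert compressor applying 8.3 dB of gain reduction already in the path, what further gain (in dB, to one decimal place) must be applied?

11.2 dB

The required make-up gain is the shortfall in the dB sum.
G = -3.1 − (-6.0) + 8.3 = 11.2 dB.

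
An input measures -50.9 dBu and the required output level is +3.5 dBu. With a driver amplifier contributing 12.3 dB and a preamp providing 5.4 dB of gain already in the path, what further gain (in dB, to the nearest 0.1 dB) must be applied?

The required make-up gain is the shortfall in the dB sum.
G = +3.5 − (-50.9) − 12.3 − 5.4 = 36.7 dB.

36.7 dB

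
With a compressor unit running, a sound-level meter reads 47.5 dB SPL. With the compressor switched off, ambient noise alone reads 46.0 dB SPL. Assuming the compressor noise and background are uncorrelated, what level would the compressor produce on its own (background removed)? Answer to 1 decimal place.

Subtract intensities: L_src = 10·log₁₀(10^(L_total/10) − 10^(L_bg/10)).
L_src = 10·log₁₀(10^(47.5/10) − 10^(46.0/10)) = 10·log₁₀(16420) = 42.2 dB SPL.

42.2 dB SPL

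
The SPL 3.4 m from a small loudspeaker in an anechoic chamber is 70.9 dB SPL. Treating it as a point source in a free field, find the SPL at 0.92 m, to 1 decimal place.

For a point source in a free field, ΔL = −20·log₁₀(d₂/d₁).
ΔL = −20·log₁₀(0.92/3.4) = 11.35 dB, so L₂ = 70.9 + (11.35) = 82.3 dB SPL.

82.3 dB SPL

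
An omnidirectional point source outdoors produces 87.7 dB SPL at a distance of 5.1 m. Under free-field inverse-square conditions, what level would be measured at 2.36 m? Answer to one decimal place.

For a point source in a free field, ΔL = −20·log₁₀(d₂/d₁).
ΔL = −20·log₁₀(2.36/5.1) = 6.69 dB, so L₂ = 87.7 + (6.69) = 94.4 dB SPL.

94.4 dB SPL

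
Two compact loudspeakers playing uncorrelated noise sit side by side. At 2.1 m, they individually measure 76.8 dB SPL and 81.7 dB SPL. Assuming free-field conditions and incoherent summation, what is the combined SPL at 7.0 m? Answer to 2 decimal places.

72.46 dB SPL

Combined at 2.1 m: 10·log₁₀(10^(76.8/10)+10^(81.7/10)) = 82.918 dB SPL.
Then apply −20·log₁₀(7.0/2.1) = -10.458 dB → 72.46 dB SPL.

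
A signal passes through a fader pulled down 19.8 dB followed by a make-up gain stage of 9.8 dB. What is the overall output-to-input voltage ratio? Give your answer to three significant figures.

Net gain = (−19.8) + 9.8 = -10.0 dB.
Voltage ratio = 10^(-10.0/20) = 0.316.

0.316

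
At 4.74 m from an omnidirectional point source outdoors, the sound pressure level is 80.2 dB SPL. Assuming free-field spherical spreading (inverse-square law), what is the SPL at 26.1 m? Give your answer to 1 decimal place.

65.4 dB SPL

Free-field point source: level drops by 20·log₁₀ of the distance ratio.
ΔL = −20·log₁₀(26.1/4.74) = -14.82 dB, so L₂ = 80.2 + (-14.82) = 65.4 dB SPL.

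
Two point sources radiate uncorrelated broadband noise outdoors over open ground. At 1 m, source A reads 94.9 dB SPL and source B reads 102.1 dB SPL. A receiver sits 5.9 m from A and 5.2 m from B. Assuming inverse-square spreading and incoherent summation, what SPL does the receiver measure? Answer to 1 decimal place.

88.4 dB SPL

At the listener: L_A = 94.9 − 20·log₁₀(5.9) = 79.48 dB; L_B = 102.1 − 20·log₁₀(5.2) = 87.78 dB.
Combined: 10·log₁₀(10^(79.48/10)+10^(87.78/10)) = 88.4 dB SPL.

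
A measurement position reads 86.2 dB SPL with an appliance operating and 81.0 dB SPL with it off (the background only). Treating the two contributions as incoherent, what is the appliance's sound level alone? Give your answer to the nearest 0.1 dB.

84.6 dB SPL

Subtract intensities: L_src = 10·log₁₀(10^(L_total/10) − 10^(L_bg/10)).
L_src = 10·log₁₀(10^(86.2/10) − 10^(81.0/10)) = 10·log₁₀(291000000) = 84.6 dB SPL.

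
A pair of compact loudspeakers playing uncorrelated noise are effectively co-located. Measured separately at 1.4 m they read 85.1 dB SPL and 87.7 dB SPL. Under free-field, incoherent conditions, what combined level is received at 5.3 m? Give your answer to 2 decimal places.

78.04 dB SPL

Combined at 1.4 m: 10·log₁₀(10^(85.1/10)+10^(87.7/10)) = 89.602 dB SPL.
Then apply −20·log₁₀(5.3/1.4) = -11.563 dB → 78.04 dB SPL.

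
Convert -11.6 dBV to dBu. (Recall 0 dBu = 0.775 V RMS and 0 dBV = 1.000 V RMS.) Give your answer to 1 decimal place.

-9.4 dBu

The offset between the scales is 20·log₁₀(0.775/1.000) = −2.214 dB.
So dBu = -11.6 + 2.214 = -9.4 dBu.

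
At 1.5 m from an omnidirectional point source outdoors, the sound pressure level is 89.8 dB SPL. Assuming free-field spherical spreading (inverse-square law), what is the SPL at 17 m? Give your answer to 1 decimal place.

68.7 dB SPL

Free-field point source: level drops by 20·log₁₀ of the distance ratio.
ΔL = −20·log₁₀(17/1.5) = -21.09 dB, so L₂ = 89.8 + (-21.09) = 68.7 dB SPL.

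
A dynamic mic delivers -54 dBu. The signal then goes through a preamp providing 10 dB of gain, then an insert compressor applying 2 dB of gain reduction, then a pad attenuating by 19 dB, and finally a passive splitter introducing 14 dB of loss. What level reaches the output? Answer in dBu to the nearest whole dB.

In dB, series stages simply add:
-54 + 10 − 2 − 19 − 14 = -79 dBu.

-79 dBu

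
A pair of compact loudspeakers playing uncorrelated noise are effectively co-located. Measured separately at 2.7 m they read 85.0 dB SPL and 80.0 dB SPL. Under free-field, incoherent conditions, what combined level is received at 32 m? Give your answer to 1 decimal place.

64.7 dB SPL

Combined at 2.7 m: 10·log₁₀(10^(85.0/10)+10^(80.0/10)) = 86.19 dB SPL.
Then apply −20·log₁₀(32/2.7) = -21.48 dB → 64.7 dB SPL.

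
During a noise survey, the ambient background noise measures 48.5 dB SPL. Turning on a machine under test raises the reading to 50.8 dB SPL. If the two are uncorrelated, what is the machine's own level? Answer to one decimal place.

46.9 dB SPL

Remove the background by subtracting linear intensities:
L_src = 10·log₁₀(10^(50.8/10) − 10^(48.5/10)) = 10·log₁₀(49430) = 46.9 dB SPL.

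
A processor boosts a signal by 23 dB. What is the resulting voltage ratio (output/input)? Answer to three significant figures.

Voltage ratio = 10^(dB/20).
10^(23/20) = 10^(1.150) = 14.1.

14.1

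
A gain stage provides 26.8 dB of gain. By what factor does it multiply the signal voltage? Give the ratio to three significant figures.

Voltage ratio = 10^(dB/20).
10^(26.8/20) = 10^(1.340) = 21.9.

21.9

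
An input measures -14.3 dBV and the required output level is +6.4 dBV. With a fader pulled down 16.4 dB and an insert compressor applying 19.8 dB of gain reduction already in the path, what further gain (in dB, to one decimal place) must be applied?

The required make-up gain is the shortfall in the dB sum.
G = +6.4 − (-14.3) + 16.4 + 19.8 = 56.9 dB.

56.9 dB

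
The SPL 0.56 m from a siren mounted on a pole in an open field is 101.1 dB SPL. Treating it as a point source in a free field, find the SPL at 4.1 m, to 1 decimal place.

For a point source in a free field, ΔL = −20·log₁₀(d₂/d₁).
ΔL = −20·log₁₀(4.1/0.56) = -17.29 dB, so L₂ = 101.1 + (-17.29) = 83.8 dB SPL.

83.8 dB SPL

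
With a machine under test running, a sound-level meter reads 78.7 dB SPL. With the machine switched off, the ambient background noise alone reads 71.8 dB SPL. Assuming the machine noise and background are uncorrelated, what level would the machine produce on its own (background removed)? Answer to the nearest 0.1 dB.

77.7 dB SPL

Subtract intensities: L_src = 10·log₁₀(10^(L_total/10) − 10^(L_bg/10)).
L_src = 10·log₁₀(10^(78.7/10) − 10^(71.8/10)) = 10·log₁₀(59000000) = 77.7 dB SPL.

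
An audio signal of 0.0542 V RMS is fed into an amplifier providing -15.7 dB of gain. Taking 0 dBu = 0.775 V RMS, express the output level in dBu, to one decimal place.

Input level: 20·log₁₀(0.0542/0.775) = -23.11 dBu.
Output: -23.11 − 15.7 = -38.8 dBu.

-38.8 dBu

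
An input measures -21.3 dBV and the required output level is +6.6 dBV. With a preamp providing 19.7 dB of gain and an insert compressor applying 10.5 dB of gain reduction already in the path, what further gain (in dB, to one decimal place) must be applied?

18.7 dB

The required make-up gain is the shortfall in the dB sum.
G = +6.6 − (-21.3) − 19.7 + 10.5 = 18.7 dB.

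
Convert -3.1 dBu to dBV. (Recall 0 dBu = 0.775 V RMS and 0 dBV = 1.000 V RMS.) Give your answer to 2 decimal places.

-5.31 dBV

The offset between the scales is 20·log₁₀(0.775/1.000) = −2.214 dB.
So dBV = -3.1 − 2.214 = -5.31 dBV.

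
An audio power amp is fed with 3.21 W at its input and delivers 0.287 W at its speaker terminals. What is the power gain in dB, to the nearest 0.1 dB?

-10.5 dB

Power is a power quantity, so gain = 10·log₁₀(P_out/P_in).
10·log₁₀(0.287/3.21) = 10·log₁₀(0.08941) = -10.5 dB.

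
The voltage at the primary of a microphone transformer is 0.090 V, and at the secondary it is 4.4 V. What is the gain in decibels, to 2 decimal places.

33.78 dB

Voltage ratio → dB uses the 20·log₁₀ form:
20·log₁₀(4.4/0.090) = 20·log₁₀(48.89) = 33.78 dB.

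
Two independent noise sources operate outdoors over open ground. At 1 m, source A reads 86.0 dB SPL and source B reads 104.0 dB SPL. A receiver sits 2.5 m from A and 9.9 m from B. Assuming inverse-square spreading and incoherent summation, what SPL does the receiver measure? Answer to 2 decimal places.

At the listener: L_A = 86.0 − 20·log₁₀(2.5) = 78.041 dB; L_B = 104.0 − 20·log₁₀(9.9) = 84.087 dB.
Combined: 10·log₁₀(10^(78.041/10)+10^(84.087/10)) = 85.05 dB SPL.

85.05 dB SPL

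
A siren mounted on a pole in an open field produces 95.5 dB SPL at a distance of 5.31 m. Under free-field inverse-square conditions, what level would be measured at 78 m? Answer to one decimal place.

72.2 dB SPL

Free-field point source: level drops by 20·log₁₀ of the distance ratio.
ΔL = −20·log₁₀(78/5.31) = -23.34 dB, so L₂ = 95.5 + (-23.34) = 72.2 dB SPL.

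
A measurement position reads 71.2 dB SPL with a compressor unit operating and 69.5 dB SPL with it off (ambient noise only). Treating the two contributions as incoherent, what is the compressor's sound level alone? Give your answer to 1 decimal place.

66.3 dB SPL

Subtract intensities: L_src = 10·log₁₀(10^(L_total/10) − 10^(L_bg/10)).
L_src = 10·log₁₀(10^(71.2/10) − 10^(69.5/10)) = 10·log₁₀(4270000) = 66.3 dB SPL.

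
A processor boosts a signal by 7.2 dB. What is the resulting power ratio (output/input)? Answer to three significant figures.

5.25

Power ratio = 10^(dB/10).
10^(7.2/10) = 10^(0.7200) = 5.25.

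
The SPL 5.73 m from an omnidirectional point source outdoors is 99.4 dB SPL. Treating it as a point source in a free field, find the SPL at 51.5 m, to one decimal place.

80.3 dB SPL

Inverse-square spreading gives ΔL = −20·log₁₀(d₂/d₁).
ΔL = −20·log₁₀(51.5/5.73) = -19.07 dB, so L₂ = 99.4 + (-19.07) = 80.3 dB SPL.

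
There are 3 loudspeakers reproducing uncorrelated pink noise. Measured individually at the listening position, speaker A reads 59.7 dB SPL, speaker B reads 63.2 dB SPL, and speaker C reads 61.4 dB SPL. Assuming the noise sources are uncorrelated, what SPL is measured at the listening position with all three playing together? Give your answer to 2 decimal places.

Incoherent sources sum as intensities:
L_total = 10·log₁₀(10^(59.7/10) + 10^(63.2/10) + 10^(61.4/10)) = 10·log₁₀(4403000) = 66.44 dB SPL.

66.44 dB SPL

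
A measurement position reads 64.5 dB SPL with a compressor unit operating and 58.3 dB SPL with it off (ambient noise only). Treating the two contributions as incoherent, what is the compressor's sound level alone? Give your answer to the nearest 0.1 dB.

63.3 dB SPL

Background correction is a power subtraction:
L_src = 10·log₁₀(10^(64.5/10) − 10^(58.3/10)) = 10·log₁₀(2142000) = 63.3 dB SPL.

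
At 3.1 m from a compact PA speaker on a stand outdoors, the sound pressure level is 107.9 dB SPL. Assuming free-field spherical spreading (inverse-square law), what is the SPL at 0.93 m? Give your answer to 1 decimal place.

For a point source in a free field, ΔL = −20·log₁₀(d₂/d₁).
ΔL = −20·log₁₀(0.93/3.1) = 10.46 dB, so L₂ = 107.9 + (10.46) = 118.4 dB SPL.

118.4 dB SPL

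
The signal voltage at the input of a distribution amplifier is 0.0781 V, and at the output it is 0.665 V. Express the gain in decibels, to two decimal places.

18.60 dB

Voltage is an amplitude quantity, so gain = 20·log₁₀(V_out/V_in).
20·log₁₀(0.665/0.0781) = 20·log₁₀(8.515) = 18.60 dB.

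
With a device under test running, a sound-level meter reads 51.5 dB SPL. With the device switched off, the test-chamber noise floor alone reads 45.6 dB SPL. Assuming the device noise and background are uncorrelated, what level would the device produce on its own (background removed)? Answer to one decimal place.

50.2 dB SPL

Subtract intensities: L_src = 10·log₁₀(10^(L_total/10) − 10^(L_bg/10)).
L_src = 10·log₁₀(10^(51.5/10) − 10^(45.6/10)) = 10·log₁₀(104900) = 50.2 dB SPL.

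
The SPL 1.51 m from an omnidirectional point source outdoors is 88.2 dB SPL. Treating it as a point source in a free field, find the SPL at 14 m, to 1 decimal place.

68.9 dB SPL

Inverse-square spreading gives ΔL = −20·log₁₀(d₂/d₁).
ΔL = −20·log₁₀(14/1.51) = -19.34 dB, so L₂ = 88.2 + (-19.34) = 68.9 dB SPL.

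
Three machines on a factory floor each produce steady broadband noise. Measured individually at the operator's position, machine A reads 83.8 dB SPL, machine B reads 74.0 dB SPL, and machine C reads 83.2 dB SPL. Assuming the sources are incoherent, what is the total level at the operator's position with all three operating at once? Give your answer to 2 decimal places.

Add the sources as powers (linear), then convert back to dB:
L_total = 10·log₁₀(10^(83.8/10) + 10^(74.0/10) + 10^(83.2/10)) = 10·log₁₀(473900000) = 86.76 dB SPL.

86.76 dB SPL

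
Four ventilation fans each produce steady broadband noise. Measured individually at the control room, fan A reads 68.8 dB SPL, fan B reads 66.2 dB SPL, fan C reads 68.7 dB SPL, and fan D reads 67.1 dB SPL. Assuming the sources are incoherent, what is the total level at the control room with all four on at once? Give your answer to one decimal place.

73.9 dB SPL

Uncorrelated sources add in intensity (power), not in dB.
L_total = 10·log₁₀(10^(68.8/10) + 10^(66.2/10) + 10^(68.7/10) + 10^(67.1/10)) = 10·log₁₀(24300000) = 73.9 dB SPL.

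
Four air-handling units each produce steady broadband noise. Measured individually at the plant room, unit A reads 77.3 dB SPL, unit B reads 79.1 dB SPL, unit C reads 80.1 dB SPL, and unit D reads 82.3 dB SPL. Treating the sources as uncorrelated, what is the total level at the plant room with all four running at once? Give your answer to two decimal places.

86.10 dB SPL

Uncorrelated sources add in intensity (power), not in dB.
L_total = 10·log₁₀(10^(77.3/10) + 10^(79.1/10) + 10^(80.1/10) + 10^(82.3/10)) = 10·log₁₀(407100000) = 86.10 dB SPL.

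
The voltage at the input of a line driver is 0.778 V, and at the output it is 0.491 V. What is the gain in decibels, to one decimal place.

-4.0 dB

Voltage ratio → dB uses the 20·log₁₀ form:
20·log₁₀(0.491/0.778) = 20·log₁₀(0.6311) = -4.0 dB.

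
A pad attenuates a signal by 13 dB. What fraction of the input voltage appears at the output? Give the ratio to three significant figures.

Voltage ratio = 10^(dB/20).
10^(-13/20) = 10^(-0.6500) = 0.224.

0.224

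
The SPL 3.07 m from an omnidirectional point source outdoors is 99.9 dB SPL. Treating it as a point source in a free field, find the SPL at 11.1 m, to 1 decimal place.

Inverse-square spreading gives ΔL = −20·log₁₀(d₂/d₁).
ΔL = −20·log₁₀(11.1/3.07) = -11.16 dB, so L₂ = 99.9 + (-11.16) = 88.7 dB SPL.

88.7 dB SPL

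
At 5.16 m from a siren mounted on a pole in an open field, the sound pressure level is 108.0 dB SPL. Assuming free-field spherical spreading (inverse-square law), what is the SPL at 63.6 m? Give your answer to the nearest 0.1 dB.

86.2 dB SPL

For a point source in a free field, ΔL = −20·log₁₀(d₂/d₁).
ΔL = −20·log₁₀(63.6/5.16) = -21.82 dB, so L₂ = 108.0 + (-21.82) = 86.2 dB SPL.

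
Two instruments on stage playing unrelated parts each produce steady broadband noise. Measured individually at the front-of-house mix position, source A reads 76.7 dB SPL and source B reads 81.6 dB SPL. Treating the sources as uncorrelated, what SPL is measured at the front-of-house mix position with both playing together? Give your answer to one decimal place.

82.8 dB SPL

Uncorrelated sources add in intensity (power), not in dB.
L_total = 10·log₁₀(10^(76.7/10) + 10^(81.6/10)) = 10·log₁₀(191300000) = 82.8 dB SPL.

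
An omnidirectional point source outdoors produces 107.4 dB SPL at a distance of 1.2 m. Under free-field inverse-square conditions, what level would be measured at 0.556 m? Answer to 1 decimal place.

114.1 dB SPL

Inverse-square spreading gives ΔL = −20·log₁₀(d₂/d₁).
ΔL = −20·log₁₀(0.556/1.2) = 6.68 dB, so L₂ = 107.4 + (6.68) = 114.1 dB SPL.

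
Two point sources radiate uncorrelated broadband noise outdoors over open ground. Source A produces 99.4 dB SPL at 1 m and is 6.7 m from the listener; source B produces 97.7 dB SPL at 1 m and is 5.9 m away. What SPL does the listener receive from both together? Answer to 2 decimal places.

At the listener: L_A = 99.4 − 20·log₁₀(6.7) = 82.879 dB; L_B = 97.7 − 20·log₁₀(5.9) = 82.283 dB.
Combined: 10·log₁₀(10^(82.879/10)+10^(82.283/10)) = 85.60 dB SPL.

85.60 dB SPL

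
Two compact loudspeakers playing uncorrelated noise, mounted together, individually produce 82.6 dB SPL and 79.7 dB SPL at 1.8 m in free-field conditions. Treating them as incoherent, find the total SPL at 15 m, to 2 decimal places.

65.98 dB SPL

Combined at 1.8 m: 10·log₁₀(10^(82.6/10)+10^(79.7/10)) = 84.398 dB SPL.
Then apply −20·log₁₀(15/1.8) = -18.416 dB → 65.98 dB SPL.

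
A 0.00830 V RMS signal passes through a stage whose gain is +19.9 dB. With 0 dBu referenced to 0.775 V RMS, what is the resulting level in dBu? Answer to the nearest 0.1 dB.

Input level: 20·log₁₀(0.00830/0.775) = -39.40 dBu.
Output: -39.40 + 19.9 = -19.5 dBu.

-19.5 dBu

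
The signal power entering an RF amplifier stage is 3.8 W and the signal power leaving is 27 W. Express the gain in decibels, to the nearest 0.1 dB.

8.5 dB

Power is a power quantity, so gain = 10·log₁₀(P_out/P_in).
10·log₁₀(27/3.8) = 10·log₁₀(7.105) = 8.5 dB.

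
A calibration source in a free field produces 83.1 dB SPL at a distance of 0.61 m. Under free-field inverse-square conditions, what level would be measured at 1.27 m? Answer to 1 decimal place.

For a point source in a free field, ΔL = −20·log₁₀(d₂/d₁).
ΔL = −20·log₁₀(1.27/0.61) = -6.37 dB, so L₂ = 83.1 + (-6.37) = 76.7 dB SPL.

76.7 dB SPL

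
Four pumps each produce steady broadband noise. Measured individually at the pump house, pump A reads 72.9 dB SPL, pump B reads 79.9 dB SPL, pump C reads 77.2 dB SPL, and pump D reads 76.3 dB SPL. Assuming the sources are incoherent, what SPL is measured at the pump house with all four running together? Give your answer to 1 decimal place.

Add the sources as powers (linear), then convert back to dB:
L_total = 10·log₁₀(10^(72.9/10) + 10^(79.9/10) + 10^(77.2/10) + 10^(76.3/10)) = 10·log₁₀(212400000) = 83.3 dB SPL.

83.3 dB SPL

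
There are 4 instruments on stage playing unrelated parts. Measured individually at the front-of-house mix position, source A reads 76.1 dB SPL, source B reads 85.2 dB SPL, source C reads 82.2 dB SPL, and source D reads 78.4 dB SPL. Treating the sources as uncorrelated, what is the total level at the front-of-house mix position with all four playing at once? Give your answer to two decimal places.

87.83 dB SPL

Incoherent sources sum as intensities:
L_total = 10·log₁₀(10^(76.1/10) + 10^(85.2/10) + 10^(82.2/10) + 10^(78.4/10)) = 10·log₁₀(607000000) = 87.83 dB SPL.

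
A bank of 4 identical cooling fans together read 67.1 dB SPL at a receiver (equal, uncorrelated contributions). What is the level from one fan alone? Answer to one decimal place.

61.1 dB SPL

4 equal incoherent sources add 10·log₁₀(4) = 6.02 dB over one source.
L_one = 67.1 − 6.02 = 61.1 dB SPL.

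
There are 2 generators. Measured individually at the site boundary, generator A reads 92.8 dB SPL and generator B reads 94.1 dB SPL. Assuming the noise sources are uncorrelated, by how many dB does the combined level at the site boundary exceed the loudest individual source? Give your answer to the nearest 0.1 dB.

2.4 dB

Incoherent sources sum as intensities:
L_total = 10·log₁₀(10^(92.8/10) + 10^(94.1/10)) = 96.51 dB SPL.
Excess over the loudest (94.1 dB): 96.51 − 94.1 = 2.4 dB.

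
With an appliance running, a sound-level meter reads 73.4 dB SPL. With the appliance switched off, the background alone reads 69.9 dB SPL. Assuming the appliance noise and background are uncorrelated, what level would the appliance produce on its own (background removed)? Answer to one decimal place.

Remove the background by subtracting linear intensities:
L_src = 10·log₁₀(10^(73.4/10) − 10^(69.9/10)) = 10·log₁₀(12110000) = 70.8 dB SPL.

70.8 dB SPL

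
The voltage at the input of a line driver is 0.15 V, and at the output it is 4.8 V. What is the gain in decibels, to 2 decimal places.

Voltage ratio → dB uses the 20·log₁₀ form:
20·log₁₀(4.8/0.15) = 20·log₁₀(32.00) = 30.10 dB.

30.10 dB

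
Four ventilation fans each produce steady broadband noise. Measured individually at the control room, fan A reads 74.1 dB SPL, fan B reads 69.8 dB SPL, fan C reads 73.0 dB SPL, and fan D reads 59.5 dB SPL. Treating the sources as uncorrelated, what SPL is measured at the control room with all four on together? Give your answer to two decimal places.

Incoherent sources sum as intensities:
L_total = 10·log₁₀(10^(74.1/10) + 10^(69.8/10) + 10^(73.0/10) + 10^(59.5/10)) = 10·log₁₀(56100000) = 77.49 dB SPL.

77.49 dB SPL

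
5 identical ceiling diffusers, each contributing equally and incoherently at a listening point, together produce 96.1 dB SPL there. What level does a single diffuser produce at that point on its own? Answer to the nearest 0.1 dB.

5 equal incoherent sources add 10·log₁₀(5) = 6.99 dB over one source.
L_one = 96.1 − 6.99 = 89.1 dB SPL.

89.1 dB SPL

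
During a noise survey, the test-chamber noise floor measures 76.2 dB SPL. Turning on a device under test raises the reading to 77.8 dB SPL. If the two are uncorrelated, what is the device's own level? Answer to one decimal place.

72.7 dB SPL

Remove the background by subtracting linear intensities:
L_src = 10·log₁₀(10^(77.8/10) − 10^(76.2/10)) = 10·log₁₀(18570000) = 72.7 dB SPL.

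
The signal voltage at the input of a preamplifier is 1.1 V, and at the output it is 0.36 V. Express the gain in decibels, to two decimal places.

-9.70 dB

Voltage ratio → dB uses the 20·log₁₀ form:
20·log₁₀(0.36/1.1) = 20·log₁₀(0.3273) = -9.70 dB.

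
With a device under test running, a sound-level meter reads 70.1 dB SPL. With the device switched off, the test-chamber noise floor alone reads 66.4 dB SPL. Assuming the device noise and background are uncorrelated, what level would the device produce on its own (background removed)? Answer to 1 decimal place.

67.7 dB SPL

Remove the background by subtracting linear intensities:
L_src = 10·log₁₀(10^(70.1/10) − 10^(66.4/10)) = 10·log₁₀(5868000) = 67.7 dB SPL.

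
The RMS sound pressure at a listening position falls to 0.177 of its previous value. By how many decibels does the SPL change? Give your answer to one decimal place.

SPL change from a pressure ratio uses the 20·log₁₀ form:
20·log₁₀(0.177) = -15.0 dB.

-15.0 dB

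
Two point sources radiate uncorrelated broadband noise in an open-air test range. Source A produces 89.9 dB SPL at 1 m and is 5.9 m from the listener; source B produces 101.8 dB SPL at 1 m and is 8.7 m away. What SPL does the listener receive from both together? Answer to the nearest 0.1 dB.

At the listener: L_A = 89.9 − 20·log₁₀(5.9) = 74.48 dB; L_B = 101.8 − 20·log₁₀(8.7) = 83.01 dB.
Combined: 10·log₁₀(10^(74.48/10)+10^(83.01/10)) = 83.6 dB SPL.

83.6 dB SPL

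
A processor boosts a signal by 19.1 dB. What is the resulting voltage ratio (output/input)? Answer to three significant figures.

9.02

Voltage ratio = 10^(dB/20).
10^(19.1/20) = 10^(0.9550) = 9.02.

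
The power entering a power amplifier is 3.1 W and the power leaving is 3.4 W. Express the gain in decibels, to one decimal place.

0.4 dB

Power is a power quantity, so gain = 10·log₁₀(P_out/P_in).
10·log₁₀(3.4/3.1) = 10·log₁₀(1.097) = 0.4 dB.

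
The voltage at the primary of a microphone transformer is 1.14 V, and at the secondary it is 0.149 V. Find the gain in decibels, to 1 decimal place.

-17.7 dB

Voltage ratio → dB uses the 20·log₁₀ form:
20·log₁₀(0.149/1.14) = 20·log₁₀(0.1307) = -17.7 dB.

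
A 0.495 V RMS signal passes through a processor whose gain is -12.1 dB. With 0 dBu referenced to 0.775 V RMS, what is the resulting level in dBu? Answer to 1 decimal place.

Input level: 20·log₁₀(0.495/0.775) = -3.89 dBu.
Output: -3.89 − 12.1 = -16.0 dBu.

-16.0 dBu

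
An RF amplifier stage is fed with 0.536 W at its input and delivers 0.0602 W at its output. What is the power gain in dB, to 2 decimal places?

-9.50 dB

For a power ratio, dB = 10·log₁₀(P₂/P₁).
10·log₁₀(0.0602/0.536) = 10·log₁₀(0.1123) = -9.50 dB.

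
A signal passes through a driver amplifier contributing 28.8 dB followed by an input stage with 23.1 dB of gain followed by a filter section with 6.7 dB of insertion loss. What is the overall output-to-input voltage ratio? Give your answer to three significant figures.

Net gain = 28.8 + 23.1 + (−6.7) = 45.2 dB.
Voltage ratio = 10^(45.2/20) = 182.

182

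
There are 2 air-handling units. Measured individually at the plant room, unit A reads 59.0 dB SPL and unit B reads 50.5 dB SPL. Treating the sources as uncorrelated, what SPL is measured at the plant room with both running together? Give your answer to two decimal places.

59.57 dB SPL

Add the sources as powers (linear), then convert back to dB:
L_total = 10·log₁₀(10^(59.0/10) + 10^(50.5/10)) = 10·log₁₀(906500) = 59.57 dB SPL.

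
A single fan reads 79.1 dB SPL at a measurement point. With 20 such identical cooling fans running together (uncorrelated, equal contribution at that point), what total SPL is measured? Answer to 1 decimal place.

92.1 dB SPL

20 equal incoherent sources raise the level by 10·log₁₀(20) = 13.01 dB.
L_total = 79.1 + 13.01 = 92.1 dB SPL.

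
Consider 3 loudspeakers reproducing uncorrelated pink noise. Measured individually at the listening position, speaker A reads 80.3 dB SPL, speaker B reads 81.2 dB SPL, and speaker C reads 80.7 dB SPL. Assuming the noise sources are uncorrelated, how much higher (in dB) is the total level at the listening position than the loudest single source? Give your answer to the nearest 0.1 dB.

4.3 dB

Add the sources as powers (linear), then convert back to dB:
L_total = 10·log₁₀(10^(80.3/10) + 10^(81.2/10) + 10^(80.7/10)) = 85.52 dB SPL.
Excess over the loudest (81.2 dB): 85.52 − 81.2 = 4.3 dB.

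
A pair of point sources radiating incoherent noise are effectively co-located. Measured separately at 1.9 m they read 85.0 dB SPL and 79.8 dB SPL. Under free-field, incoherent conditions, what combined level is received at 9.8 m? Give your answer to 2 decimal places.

71.90 dB SPL

Combined at 1.9 m: 10·log₁₀(10^(85.0/10)+10^(79.8/10)) = 86.146 dB SPL.
Then apply −20·log₁₀(9.8/1.9) = -14.249 dB → 71.90 dB SPL.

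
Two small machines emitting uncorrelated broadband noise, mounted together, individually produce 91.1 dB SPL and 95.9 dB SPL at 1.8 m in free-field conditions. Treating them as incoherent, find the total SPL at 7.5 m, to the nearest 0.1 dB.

Combined at 1.8 m: 10·log₁₀(10^(91.1/10)+10^(95.9/10)) = 97.14 dB SPL.
Then apply −20·log₁₀(7.5/1.8) = -12.40 dB → 84.7 dB SPL.

84.7 dB SPL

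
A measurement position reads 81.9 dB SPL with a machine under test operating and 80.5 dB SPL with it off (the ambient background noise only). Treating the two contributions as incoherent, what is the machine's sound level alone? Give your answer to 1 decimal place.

76.3 dB SPL

Remove the background by subtracting linear intensities:
L_src = 10·log₁₀(10^(81.9/10) − 10^(80.5/10)) = 10·log₁₀(42680000) = 76.3 dB SPL.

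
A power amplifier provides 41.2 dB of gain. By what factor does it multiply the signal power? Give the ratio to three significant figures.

13200

Power ratio = 10^(dB/10).
10^(41.2/10) = 10^(4.120) = 13200.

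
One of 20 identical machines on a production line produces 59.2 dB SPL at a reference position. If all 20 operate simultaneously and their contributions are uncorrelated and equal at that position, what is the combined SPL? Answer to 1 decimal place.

20 equal incoherent sources raise the level by 10·log₁₀(20) = 13.01 dB.
L_total = 59.2 + 13.01 = 72.2 dB SPL.

72.2 dB SPL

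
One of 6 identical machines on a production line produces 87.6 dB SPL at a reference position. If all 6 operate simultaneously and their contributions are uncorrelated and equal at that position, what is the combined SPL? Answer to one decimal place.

95.4 dB SPL

6 equal incoherent sources raise the level by 10·log₁₀(6) = 7.78 dB.
L_total = 87.6 + 7.78 = 95.4 dB SPL.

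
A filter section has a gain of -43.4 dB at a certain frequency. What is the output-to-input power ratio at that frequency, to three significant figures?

Power ratio = 10^(dB/10).
10^(-43.4/10) = 10^(-4.340) = 0.0000457.

0.0000457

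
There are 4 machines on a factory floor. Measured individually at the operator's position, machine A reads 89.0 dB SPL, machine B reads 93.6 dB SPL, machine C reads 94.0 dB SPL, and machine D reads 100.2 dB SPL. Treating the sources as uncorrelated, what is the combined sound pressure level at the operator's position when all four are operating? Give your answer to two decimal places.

102.06 dB SPL

Add the sources as powers (linear), then convert back to dB:
L_total = 10·log₁₀(10^(89.0/10) + 10^(93.6/10) + 10^(94.0/10) + 10^(100.2/10)) = 10·log₁₀(16068000000) = 102.06 dB SPL.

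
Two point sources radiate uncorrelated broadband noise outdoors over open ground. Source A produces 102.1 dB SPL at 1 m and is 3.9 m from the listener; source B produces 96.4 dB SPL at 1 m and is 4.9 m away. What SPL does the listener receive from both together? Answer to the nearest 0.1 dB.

At the listener: L_A = 102.1 − 20·log₁₀(3.9) = 90.28 dB; L_B = 96.4 − 20·log₁₀(4.9) = 82.60 dB.
Combined: 10·log₁₀(10^(90.28/10)+10^(82.60/10)) = 91.0 dB SPL.

91.0 dB SPL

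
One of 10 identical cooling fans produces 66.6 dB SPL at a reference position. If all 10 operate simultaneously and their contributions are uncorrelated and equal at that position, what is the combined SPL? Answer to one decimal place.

10 equal incoherent sources raise the level by 10·log₁₀(10) = 10.00 dB.
L_total = 66.6 + 10.00 = 76.6 dB SPL.

76.6 dB SPL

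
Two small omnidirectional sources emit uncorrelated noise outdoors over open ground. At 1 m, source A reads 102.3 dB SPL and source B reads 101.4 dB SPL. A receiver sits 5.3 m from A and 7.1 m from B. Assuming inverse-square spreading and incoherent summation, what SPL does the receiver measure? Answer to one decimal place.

At the listener: L_A = 102.3 − 20·log₁₀(5.3) = 87.81 dB; L_B = 101.4 − 20·log₁₀(7.1) = 84.37 dB.
Combined: 10·log₁₀(10^(87.81/10)+10^(84.37/10)) = 89.4 dB SPL.

89.4 dB SPL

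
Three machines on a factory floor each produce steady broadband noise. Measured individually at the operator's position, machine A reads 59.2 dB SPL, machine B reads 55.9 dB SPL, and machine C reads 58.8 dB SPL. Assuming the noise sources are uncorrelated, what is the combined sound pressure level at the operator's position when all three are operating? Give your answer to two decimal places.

Add the sources as powers (linear), then convert back to dB:
L_total = 10·log₁₀(10^(59.2/10) + 10^(55.9/10) + 10^(58.8/10)) = 10·log₁₀(1979000) = 62.97 dB SPL.

62.97 dB SPL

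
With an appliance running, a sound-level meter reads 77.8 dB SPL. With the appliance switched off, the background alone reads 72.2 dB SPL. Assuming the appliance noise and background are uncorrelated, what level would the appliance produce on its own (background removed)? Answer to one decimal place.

76.4 dB SPL

Remove the background by subtracting linear intensities:
L_src = 10·log₁₀(10^(77.8/10) − 10^(72.2/10)) = 10·log₁₀(43660000) = 76.4 dB SPL.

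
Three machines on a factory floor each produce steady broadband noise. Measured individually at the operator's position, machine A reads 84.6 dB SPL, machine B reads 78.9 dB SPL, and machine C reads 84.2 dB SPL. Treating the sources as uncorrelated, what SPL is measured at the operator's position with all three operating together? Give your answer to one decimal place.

88.0 dB SPL

Uncorrelated sources add in intensity (power), not in dB.
L_total = 10·log₁₀(10^(84.6/10) + 10^(78.9/10) + 10^(84.2/10)) = 10·log₁₀(629100000) = 88.0 dB SPL.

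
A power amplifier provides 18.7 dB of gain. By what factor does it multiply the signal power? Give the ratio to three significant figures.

Power ratio = 10^(dB/10).
10^(18.7/10) = 10^(1.870) = 74.1.

74.1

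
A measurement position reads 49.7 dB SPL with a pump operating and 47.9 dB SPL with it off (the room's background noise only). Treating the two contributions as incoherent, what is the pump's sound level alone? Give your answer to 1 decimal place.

Subtract intensities: L_src = 10·log₁₀(10^(L_total/10) − 10^(L_bg/10)).
L_src = 10·log₁₀(10^(49.7/10) − 10^(47.9/10)) = 10·log₁₀(31670) = 45.0 dB SPL.

45.0 dB SPL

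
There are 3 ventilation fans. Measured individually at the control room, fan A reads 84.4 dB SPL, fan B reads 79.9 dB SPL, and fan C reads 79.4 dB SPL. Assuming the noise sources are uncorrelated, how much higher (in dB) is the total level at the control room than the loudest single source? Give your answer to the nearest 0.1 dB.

2.2 dB

Incoherent sources sum as intensities:
L_total = 10·log₁₀(10^(84.4/10) + 10^(79.9/10) + 10^(79.4/10)) = 86.63 dB SPL.
Excess over the loudest (84.4 dB): 86.63 − 84.4 = 2.2 dB.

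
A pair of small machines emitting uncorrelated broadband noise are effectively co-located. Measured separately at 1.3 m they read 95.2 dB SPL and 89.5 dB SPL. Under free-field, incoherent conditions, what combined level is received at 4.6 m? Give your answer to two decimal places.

85.26 dB SPL

Combined at 1.3 m: 10·log₁₀(10^(95.2/10)+10^(89.5/10)) = 96.235 dB SPL.
Then apply −20·log₁₀(4.6/1.3) = -10.976 dB → 85.26 dB SPL.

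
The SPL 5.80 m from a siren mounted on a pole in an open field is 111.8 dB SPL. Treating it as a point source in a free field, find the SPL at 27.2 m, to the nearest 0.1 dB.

98.4 dB SPL

Free-field point source: level drops by 20·log₁₀ of the distance ratio.
ΔL = −20·log₁₀(27.2/5.80) = -13.42 dB, so L₂ = 111.8 + (-13.42) = 98.4 dB SPL.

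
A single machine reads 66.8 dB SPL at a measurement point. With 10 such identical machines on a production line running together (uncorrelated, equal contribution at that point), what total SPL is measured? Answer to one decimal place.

76.8 dB SPL

10 equal incoherent sources raise the level by 10·log₁₀(10) = 10.00 dB.
L_total = 66.8 + 10.00 = 76.8 dB SPL.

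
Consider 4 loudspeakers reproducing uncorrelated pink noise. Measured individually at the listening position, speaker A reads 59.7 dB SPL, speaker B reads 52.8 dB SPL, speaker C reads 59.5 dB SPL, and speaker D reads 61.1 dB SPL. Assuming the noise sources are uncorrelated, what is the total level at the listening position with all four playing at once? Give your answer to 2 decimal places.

65.19 dB SPL

Incoherent sources sum as intensities:
L_total = 10·log₁₀(10^(59.7/10) + 10^(52.8/10) + 10^(59.5/10) + 10^(61.1/10)) = 10·log₁₀(3303000) = 65.19 dB SPL.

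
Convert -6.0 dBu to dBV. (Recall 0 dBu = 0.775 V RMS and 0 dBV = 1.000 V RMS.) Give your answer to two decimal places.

The offset between the scales is 20·log₁₀(0.775/1.000) = −2.214 dB.
So dBV = -6.0 − 2.214 = -8.21 dBV.

-8.21 dBV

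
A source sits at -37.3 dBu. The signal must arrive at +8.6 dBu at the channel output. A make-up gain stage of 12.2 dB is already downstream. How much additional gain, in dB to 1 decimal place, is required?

The required make-up gain is the shortfall in the dB sum.
G = +8.6 − (-37.3) − 12.2 = 33.7 dB.

33.7 dB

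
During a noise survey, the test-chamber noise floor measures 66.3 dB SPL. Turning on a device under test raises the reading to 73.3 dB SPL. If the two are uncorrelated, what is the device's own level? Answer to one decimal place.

Subtract intensities: L_src = 10·log₁₀(10^(L_total/10) − 10^(L_bg/10)).
L_src = 10·log₁₀(10^(73.3/10) − 10^(66.3/10)) = 10·log₁₀(17110000) = 72.3 dB SPL.

72.3 dB SPL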